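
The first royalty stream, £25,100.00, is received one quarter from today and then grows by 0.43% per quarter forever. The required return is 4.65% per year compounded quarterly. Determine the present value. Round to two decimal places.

£3,426,621.16

Periodic rate r = 0.0465/4 per quarter.
Growing perpetuity (Gordon): PV = PMT₁ / (r − g) = 25,100 / (r − 0.0043) = £3,426,621.16.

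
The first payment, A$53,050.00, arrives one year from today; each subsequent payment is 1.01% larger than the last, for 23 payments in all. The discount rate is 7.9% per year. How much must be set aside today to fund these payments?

Periodic rate r = 0.079 per year.
Growing ordinary annuity: PV = PMT₁ × [1 − ((1+g)/(1+r))^n] / (r − g) = 53,050 × [1 − ((1+0.0101)/(1+r))^23] / (r − 0.0101) = A$601,163.83.

A$601,163.83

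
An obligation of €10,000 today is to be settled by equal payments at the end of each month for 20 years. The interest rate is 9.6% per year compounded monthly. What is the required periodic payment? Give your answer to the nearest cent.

Level ordinary annuity; solve PV = PMT × [(1 − (1+r)^−n)/r] for PMT.
Periodic rate r = 0.096/12 per month; n is counted in months.
With n = 240: PMT = 10,000 / ([(1 − (1+r)^−n)/r]) = €93.87

€93.87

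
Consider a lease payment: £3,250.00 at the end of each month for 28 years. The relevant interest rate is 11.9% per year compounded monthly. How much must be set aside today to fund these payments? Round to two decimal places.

£315,830.29

This is an ordinary annuity: 336 payments of £3,250.00 at the end of each month.
Periodic rate r = 0.119/12 per month; n is counted in months.
PV = PMT × [(1 − (1+r)^−n)/r] = 3,250 × [1 − (1+r)^−336] / r = £315,830.29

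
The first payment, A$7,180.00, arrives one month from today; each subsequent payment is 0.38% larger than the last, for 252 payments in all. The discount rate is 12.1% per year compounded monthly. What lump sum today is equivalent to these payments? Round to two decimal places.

Periodic rate r = 0.121/12 per month; n is counted in months.
Growing ordinary annuity: PV = PMT₁ × [1 − ((1+g)/(1+r))^n] / (r − g) = 7,180 × [1 − ((1+0.0038)/(1+r))^252] / (r − 0.0038) = A$905,562.27.

A$905,562.27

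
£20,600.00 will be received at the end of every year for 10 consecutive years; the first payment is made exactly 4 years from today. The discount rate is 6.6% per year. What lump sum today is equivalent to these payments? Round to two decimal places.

£121,681.33

Ordinary annuity of 10 payments, first payment at period 4.
Periodic rate r = 0.066 per year.
The ordinary-annuity PV formula values the stream one period before the first payment (period 3); discount that back 3 periods:
PV₀ = 20,600 × [1 − (1+r)^−10] / r × (1+r)^−3 = £121,681.33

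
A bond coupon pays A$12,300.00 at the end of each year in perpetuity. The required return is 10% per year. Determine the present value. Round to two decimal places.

Periodic rate r = 0.1 per year.
Level perpetuity: PV = PMT / r = 12,300 / (0.1) = A$123,000.00.

A$123,000.00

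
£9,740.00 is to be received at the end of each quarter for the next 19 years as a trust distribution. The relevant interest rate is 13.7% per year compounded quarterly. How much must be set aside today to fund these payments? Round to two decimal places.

This is an ordinary annuity: 76 payments of £9,740.00 at the end of each quarter.
Periodic rate r = 0.137/4 per quarter; n is counted in quarters.
PV = PMT × [(1 − (1+r)^−n)/r] = 9,740 × [1 − (1+r)^−76] / r = £262,382.83

£262,382.83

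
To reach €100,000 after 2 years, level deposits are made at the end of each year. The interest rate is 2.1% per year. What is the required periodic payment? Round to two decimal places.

€49,480.46

Level ordinary annuity; solve FV = PMT × [((1+r)^n − 1)/r] for PMT.
Periodic rate r = 0.021 per year.
With n = 2: PMT = 100,000 / ([((1+r)^n − 1)/r]) = €49,480.46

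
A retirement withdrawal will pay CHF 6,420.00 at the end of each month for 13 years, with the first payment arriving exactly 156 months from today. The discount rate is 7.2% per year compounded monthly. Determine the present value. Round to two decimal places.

Ordinary annuity of 156 payments, first payment at period 156.
Periodic rate r = 0.072/12 per month; n is counted in months.
The ordinary-annuity PV formula values the stream one period before the first payment (period 155); discount that back 155 periods:
PV₀ = 6,420 × [1 − (1+r)^−156] / r × (1+r)^−155 = CHF 256,848.22

CHF 256,848.22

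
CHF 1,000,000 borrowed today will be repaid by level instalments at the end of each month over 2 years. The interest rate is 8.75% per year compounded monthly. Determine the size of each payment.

Level ordinary annuity; solve PV = PMT × [(1 − (1+r)^−n)/r] for PMT.
Periodic rate r = 0.0875/12 per month; n is counted in months.
With n = 24: PMT = 1,000,000 / ([(1 − (1+r)^−n)/r]) = CHF 45,570.12

CHF 45,570.12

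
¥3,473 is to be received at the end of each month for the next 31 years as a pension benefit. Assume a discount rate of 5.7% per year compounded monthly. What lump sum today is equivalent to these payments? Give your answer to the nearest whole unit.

¥605,720

This is an ordinary annuity: 372 payments of ¥3,473 at the end of each month.
Periodic rate r = 0.057/12 per month; n is counted in months.
PV = PMT × [(1 − (1+r)^−n)/r] = 3,473 × [1 − (1+r)^−372] / r = ¥605,720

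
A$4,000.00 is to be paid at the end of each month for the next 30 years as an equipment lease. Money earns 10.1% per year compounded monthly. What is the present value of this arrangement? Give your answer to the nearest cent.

This is an ordinary annuity: 360 payments of A$4,000.00 at the end of each month.
Periodic rate r = 0.101/12 per month; n is counted in months.
PV = PMT × [(1 − (1+r)^−n)/r] = 4,000 × [1 − (1+r)^−360] / r = A$451,992.62

A$451,992.62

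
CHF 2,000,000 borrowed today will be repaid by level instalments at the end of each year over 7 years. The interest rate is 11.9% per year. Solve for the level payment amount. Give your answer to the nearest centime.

Level ordinary annuity; solve PV = PMT × [(1 − (1+r)^−n)/r] for PMT.
Periodic rate r = 0.119 per year.
With n = 7: PMT = 2,000,000 / ([(1 − (1+r)^−n)/r]) = CHF 436,846.76

CHF 436,846.76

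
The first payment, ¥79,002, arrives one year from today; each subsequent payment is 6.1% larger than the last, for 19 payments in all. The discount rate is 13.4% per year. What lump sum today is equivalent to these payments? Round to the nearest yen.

¥776,544

Periodic rate r = 0.134 per year.
Growing ordinary annuity: PV = PMT₁ × [1 − ((1+g)/(1+r))^n] / (r − g) = 79,002 × [1 − ((1+0.061)/(1+r))^19] / (r − 0.061) = ¥776,544.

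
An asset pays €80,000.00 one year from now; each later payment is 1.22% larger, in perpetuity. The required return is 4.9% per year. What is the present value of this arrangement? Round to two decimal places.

€2,173,913.04

Periodic rate r = 0.049 per year.
Growing perpetuity (Gordon): PV = PMT₁ / (r − g) = 80,000 / (r − 0.0122) = €2,173,913.04.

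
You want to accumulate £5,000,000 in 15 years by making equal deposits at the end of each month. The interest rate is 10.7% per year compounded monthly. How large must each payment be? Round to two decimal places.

Level ordinary annuity; solve FV = PMT × [((1+r)^n − 1)/r] for PMT.
Periodic rate r = 0.107/12 per month; n is counted in months.
With n = 180: PMT = 5,000,000 / ([((1+r)^n − 1)/r]) = £11,308.17

£11,308.17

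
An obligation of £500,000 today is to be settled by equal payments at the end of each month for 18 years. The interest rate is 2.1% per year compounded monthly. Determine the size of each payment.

£2,781.81

Level ordinary annuity; solve PV = PMT × [(1 − (1+r)^−n)/r] for PMT.
Periodic rate r = 0.021/12 per month; n is counted in months.
With n = 216: PMT = 500,000 / ([(1 − (1+r)^−n)/r]) = £2,781.81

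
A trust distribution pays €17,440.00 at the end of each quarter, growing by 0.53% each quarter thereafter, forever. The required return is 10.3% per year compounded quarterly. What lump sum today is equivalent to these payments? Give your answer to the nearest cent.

€852,811.74

Periodic rate r = 0.103/4 per quarter.
Growing perpetuity (Gordon): PV = PMT₁ / (r − g) = 17,440 / (r − 0.0053) = €852,811.74.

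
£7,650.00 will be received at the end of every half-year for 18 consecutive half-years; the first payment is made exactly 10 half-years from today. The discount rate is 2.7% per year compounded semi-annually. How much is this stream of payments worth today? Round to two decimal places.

Ordinary annuity of 18 payments, first payment at period 10.
Periodic rate r = 0.027/2 per half-year; n is counted in half-years.
The ordinary-annuity PV formula values the stream one period before the first payment (period 9); discount that back 9 periods:
PV₀ = 7,650 × [1 − (1+r)^−18] / r × (1+r)^−9 = £107,707.27

£107,707.27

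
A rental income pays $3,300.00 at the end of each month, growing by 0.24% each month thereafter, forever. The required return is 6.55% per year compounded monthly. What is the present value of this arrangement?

$1,079,019.07

Periodic rate r = 0.0655/12 per month.
Growing perpetuity (Gordon): PV = PMT₁ / (r − g) = 3,300 / (r − 0.0024) = $1,079,019.07.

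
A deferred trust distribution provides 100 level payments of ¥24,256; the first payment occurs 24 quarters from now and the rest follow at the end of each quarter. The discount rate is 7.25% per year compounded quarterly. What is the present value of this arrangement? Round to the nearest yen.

Ordinary annuity of 100 payments, first payment at period 24.
Periodic rate r = 0.0725/4 per quarter; n is counted in quarters.
The ordinary-annuity PV formula values the stream one period before the first payment (period 23); discount that back 23 periods:
PV₀ = 24,256 × [1 − (1+r)^−100] / r × (1+r)^−23 = ¥738,457

¥738,457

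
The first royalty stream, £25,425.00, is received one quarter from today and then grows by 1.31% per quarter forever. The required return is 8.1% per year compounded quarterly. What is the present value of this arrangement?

Periodic rate r = 0.081/4 per quarter.
Growing perpetuity (Gordon): PV = PMT₁ / (r − g) = 25,425 / (r − 0.0131) = £3,555,944.06.

£3,555,944.06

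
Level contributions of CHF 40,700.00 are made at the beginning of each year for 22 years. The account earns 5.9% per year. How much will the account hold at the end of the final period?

CHF 1,847,864.67

This is an annuity due: 22 deposits of CHF 40,700.00 at the beginning of each year.
Periodic rate r = 0.059 per year.
FV = PMT × [((1+r)^n − 1)/r] × (1+r) = 40,700 × [(1+r)^22 − 1] / r × (1+r) = CHF 1,847,864.67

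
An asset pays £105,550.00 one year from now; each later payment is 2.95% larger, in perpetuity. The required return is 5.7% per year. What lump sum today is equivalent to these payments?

£3,838,181.82

Periodic rate r = 0.057 per year.
Growing perpetuity (Gordon): PV = PMT₁ / (r − g) = 105,550 / (r − 0.0295) = £3,838,181.82.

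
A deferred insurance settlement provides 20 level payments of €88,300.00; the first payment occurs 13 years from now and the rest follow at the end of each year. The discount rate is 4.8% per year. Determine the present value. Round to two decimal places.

Ordinary annuity of 20 payments, first payment at period 13.
Periodic rate r = 0.048 per year.
The ordinary-annuity PV formula values the stream one period before the first payment (period 12); discount that back 12 periods:
PV₀ = 88,300 × [1 − (1+r)^−20] / r × (1+r)^−12 = €637,701.24

€637,701.24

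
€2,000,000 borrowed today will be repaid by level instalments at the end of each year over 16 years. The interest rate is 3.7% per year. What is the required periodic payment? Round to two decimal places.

€167,863.22

Level ordinary annuity; solve PV = PMT × [(1 − (1+r)^−n)/r] for PMT.
Periodic rate r = 0.037 per year.
With n = 16: PMT = 2,000,000 / ([(1 − (1+r)^−n)/r]) = €167,863.22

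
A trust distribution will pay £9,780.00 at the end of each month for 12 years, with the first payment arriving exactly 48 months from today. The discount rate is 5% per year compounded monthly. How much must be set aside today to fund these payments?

Ordinary annuity of 144 payments, first payment at period 48.
Periodic rate r = 0.05/12 per month; n is counted in months.
The ordinary-annuity PV formula values the stream one period before the first payment (period 47); discount that back 47 periods:
PV₀ = 9,780 × [1 − (1+r)^−144] / r × (1+r)^−47 = £869,712.95

£869,712.95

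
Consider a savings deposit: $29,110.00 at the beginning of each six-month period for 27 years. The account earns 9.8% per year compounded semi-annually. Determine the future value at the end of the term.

This is an annuity due: 54 deposits of $29,110.00 at the beginning of each six-month period.
Periodic rate r = 0.098/2 per half-year; n is counted in half-years.
FV = PMT × [((1+r)^n − 1)/r] × (1+r) = 29,110 × [(1+r)^54 − 1] / r × (1+r) = $7,627,644.77

$7,627,644.77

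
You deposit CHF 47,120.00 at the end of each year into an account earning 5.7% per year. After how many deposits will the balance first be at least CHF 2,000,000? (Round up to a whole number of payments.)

23 payments

Periodic rate r = 0.057 per year.
Ordinary annuity FV: 2,000,000 = 47,120 × [((1+r)^n − 1)/r].
(1+r)^n = 1 + 2,000,000 × r / 47,120, so n = ln(1 + 2,000,000·r/47,120) / ln(1+r) = 22.18.
Round up to a whole number of payments: n = 23.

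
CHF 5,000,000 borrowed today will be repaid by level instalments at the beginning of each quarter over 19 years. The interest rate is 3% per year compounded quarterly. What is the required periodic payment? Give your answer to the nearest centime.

Level annuity due; solve PV = PMT × [(1 − (1+r)^−n)/r] × (1+r) for PMT.
Periodic rate r = 0.03/4 per quarter; n is counted in quarters.
With n = 76: PMT = 5,000,000 / ([(1 − (1+r)^−n)/r] × (1+r)) = CHF 85,906.71

CHF 85,906.71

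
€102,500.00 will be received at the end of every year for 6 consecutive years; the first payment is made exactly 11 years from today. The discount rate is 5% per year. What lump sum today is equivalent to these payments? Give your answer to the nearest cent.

Ordinary annuity of 6 payments, first payment at period 11.
Periodic rate r = 0.05 per year.
The ordinary-annuity PV formula values the stream one period before the first payment (period 10); discount that back 10 periods:
PV₀ = 102,500 × [1 − (1+r)^−6] / r × (1+r)^−10 = €319,393.55

€319,393.55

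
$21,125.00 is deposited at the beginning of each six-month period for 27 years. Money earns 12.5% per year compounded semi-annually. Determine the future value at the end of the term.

$9,125,241.55

This is an annuity due: 54 deposits of $21,125.00 at the beginning of each six-month period.
Periodic rate r = 0.125/2 per half-year; n is counted in half-years.
FV = PMT × [((1+r)^n − 1)/r] × (1+r) = 21,125 × [(1+r)^54 − 1] / r × (1+r) = $9,125,241.55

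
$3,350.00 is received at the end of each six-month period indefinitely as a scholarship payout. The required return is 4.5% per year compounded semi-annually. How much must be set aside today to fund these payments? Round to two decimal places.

$148,888.89

Periodic rate r = 0.045/2 per half-year.
Level perpetuity: PV = PMT / r = 3,350 / (0.045/2) = $148,888.89.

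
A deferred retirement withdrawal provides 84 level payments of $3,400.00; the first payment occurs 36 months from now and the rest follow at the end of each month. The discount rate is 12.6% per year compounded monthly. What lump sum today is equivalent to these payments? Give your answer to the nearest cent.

Ordinary annuity of 84 payments, first payment at period 36.
Periodic rate r = 0.126/12 per month; n is counted in months.
The ordinary-annuity PV formula values the stream one period before the first payment (period 35); discount that back 35 periods:
PV₀ = 3,400 × [1 − (1+r)^−84] / r × (1+r)^−35 = $131,230.24

$131,230.24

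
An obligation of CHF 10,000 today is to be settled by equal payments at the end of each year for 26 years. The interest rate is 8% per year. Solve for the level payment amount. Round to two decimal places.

Level ordinary annuity; solve PV = PMT × [(1 − (1+r)^−n)/r] for PMT.
Periodic rate r = 0.08 per year.
With n = 26: PMT = 10,000 / ([(1 − (1+r)^−n)/r]) = CHF 925.07

CHF 925.07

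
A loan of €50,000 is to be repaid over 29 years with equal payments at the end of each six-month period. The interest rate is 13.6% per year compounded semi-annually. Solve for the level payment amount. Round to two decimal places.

€3,476.56

Level ordinary annuity; solve PV = PMT × [(1 − (1+r)^−n)/r] for PMT.
Periodic rate r = 0.136/2 per half-year; n is counted in half-years.
With n = 58: PMT = 50,000 / ([(1 − (1+r)^−n)/r]) = €3,476.56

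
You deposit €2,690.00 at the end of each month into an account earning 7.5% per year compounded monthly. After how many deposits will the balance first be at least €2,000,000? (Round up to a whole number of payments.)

278 payments

Periodic rate r = 0.075/12 per month; n is counted in months.
Ordinary annuity FV: 2,000,000 = 2,690 × [((1+r)^n − 1)/r].
(1+r)^n = 1 + 2,000,000 × r / 2,690, so n = ln(1 + 2,000,000·r/2,690) / ln(1+r) = 277.84.
Round up to a whole number of payments: n = 278.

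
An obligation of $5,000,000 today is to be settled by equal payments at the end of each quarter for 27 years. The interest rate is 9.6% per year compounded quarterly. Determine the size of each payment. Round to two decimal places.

$130,038.70

Level ordinary annuity; solve PV = PMT × [(1 − (1+r)^−n)/r] for PMT.
Periodic rate r = 0.096/4 per quarter; n is counted in quarters.
With n = 108: PMT = 5,000,000 / ([(1 − (1+r)^−n)/r]) = $130,038.70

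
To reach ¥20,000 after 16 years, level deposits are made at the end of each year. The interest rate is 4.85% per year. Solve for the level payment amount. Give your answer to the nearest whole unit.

¥856

Level ordinary annuity; solve FV = PMT × [((1+r)^n − 1)/r] for PMT.
Periodic rate r = 0.0485 per year.
With n = 16: PMT = 20,000 / ([((1+r)^n − 1)/r]) = ¥856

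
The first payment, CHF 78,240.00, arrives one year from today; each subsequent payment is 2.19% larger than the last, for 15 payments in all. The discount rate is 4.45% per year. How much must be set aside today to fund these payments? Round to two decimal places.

Periodic rate r = 0.0445 per year.
Growing ordinary annuity: PV = PMT₁ × [1 − ((1+g)/(1+r))^n] / (r − g) = 78,240 × [1 − ((1+0.0219)/(1+r))^15] / (r − 0.0219) = CHF 968,387.46.

CHF 968,387.46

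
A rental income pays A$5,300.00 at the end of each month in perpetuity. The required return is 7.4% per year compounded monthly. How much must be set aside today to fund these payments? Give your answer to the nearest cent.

A$859,459.46

Periodic rate r = 0.074/12 per month.
Level perpetuity: PV = PMT / r = 5,300 / (0.074/12) = A$859,459.46.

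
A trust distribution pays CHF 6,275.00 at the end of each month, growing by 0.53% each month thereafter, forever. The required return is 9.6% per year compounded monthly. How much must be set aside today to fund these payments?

CHF 2,324,074.07

Periodic rate r = 0.096/12 per month.
Growing perpetuity (Gordon): PV = PMT₁ / (r − g) = 6,275 / (r − 0.0053) = CHF 2,324,074.07.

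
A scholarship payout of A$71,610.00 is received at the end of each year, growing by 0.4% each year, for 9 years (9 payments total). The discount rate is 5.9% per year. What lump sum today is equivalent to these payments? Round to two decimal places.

Periodic rate r = 0.059 per year.
Growing ordinary annuity: PV = PMT₁ × [1 − ((1+g)/(1+r))^n] / (r − g) = 71,610 × [1 − ((1+0.004)/(1+r))^9] / (r − 0.004) = A$496,341.94.

A$496,341.94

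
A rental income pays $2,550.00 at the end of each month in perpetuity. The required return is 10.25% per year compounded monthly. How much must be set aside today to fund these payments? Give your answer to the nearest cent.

$298,536.59

Periodic rate r = 0.1025/12 per month.
Level perpetuity: PV = PMT / r = 2,550 / (0.1025/12) = $298,536.59.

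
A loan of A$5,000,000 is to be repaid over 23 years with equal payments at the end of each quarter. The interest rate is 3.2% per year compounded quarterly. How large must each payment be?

Level ordinary annuity; solve PV = PMT × [(1 − (1+r)^−n)/r] for PMT.
Periodic rate r = 0.032/4 per quarter; n is counted in quarters.
With n = 92: PMT = 5,000,000 / ([(1 − (1+r)^−n)/r]) = A$76,986.89

A$76,986.89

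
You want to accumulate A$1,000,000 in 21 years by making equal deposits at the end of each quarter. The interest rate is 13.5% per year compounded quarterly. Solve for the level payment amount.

A$2,212.84

Level ordinary annuity; solve FV = PMT × [((1+r)^n − 1)/r] for PMT.
Periodic rate r = 0.135/4 per quarter; n is counted in quarters.
With n = 84: PMT = 1,000,000 / ([((1+r)^n − 1)/r]) = A$2,212.84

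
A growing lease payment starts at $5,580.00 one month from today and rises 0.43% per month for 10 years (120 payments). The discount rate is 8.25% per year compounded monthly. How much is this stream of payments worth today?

$573,294.02

Periodic rate r = 0.0825/12 per month; n is counted in months.
Growing ordinary annuity: PV = PMT₁ × [1 − ((1+g)/(1+r))^n] / (r − g) = 5,580 × [1 − ((1+0.0043)/(1+r))^120] / (r − 0.0043) = $573,294.02.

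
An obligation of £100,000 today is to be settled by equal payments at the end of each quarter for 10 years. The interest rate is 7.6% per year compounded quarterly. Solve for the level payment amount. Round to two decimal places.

Level ordinary annuity; solve PV = PMT × [(1 − (1+r)^−n)/r] for PMT.
Periodic rate r = 0.076/4 per quarter; n is counted in quarters.
With n = 40: PMT = 100,000 / ([(1 − (1+r)^−n)/r]) = £3,591.77

£3,591.77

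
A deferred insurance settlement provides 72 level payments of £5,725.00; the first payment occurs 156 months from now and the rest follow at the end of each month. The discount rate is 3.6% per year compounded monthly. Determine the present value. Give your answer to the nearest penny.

Ordinary annuity of 72 payments, first payment at period 156.
Periodic rate r = 0.036/12 per month; n is counted in months.
The ordinary-annuity PV formula values the stream one period before the first payment (period 155); discount that back 155 periods:
PV₀ = 5,725 × [1 − (1+r)^−72] / r × (1+r)^−155 = £232,712.96

£232,712.96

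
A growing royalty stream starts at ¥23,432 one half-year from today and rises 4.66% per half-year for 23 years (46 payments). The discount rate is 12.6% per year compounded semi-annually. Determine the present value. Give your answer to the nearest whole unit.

Periodic rate r = 0.126/2 per half-year; n is counted in half-years.
Growing ordinary annuity: PV = PMT₁ × [1 − ((1+g)/(1+r))^n] / (r − g) = 23,432 × [1 − ((1+0.0466)/(1+r))^46] / (r − 0.0466) = ¥729,987.

¥729,987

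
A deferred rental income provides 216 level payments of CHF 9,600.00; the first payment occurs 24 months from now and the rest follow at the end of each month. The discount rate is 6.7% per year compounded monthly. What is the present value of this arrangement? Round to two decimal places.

CHF 1,058,310.11

Ordinary annuity of 216 payments, first payment at period 24.
Periodic rate r = 0.067/12 per month; n is counted in months.
The ordinary-annuity PV formula values the stream one period before the first payment (period 23); discount that back 23 periods:
PV₀ = 9,600 × [1 − (1+r)^−216] / r × (1+r)^−23 = CHF 1,058,310.11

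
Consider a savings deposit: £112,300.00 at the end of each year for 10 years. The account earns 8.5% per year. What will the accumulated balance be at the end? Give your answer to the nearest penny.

This is an ordinary annuity: 10 deposits of £112,300.00 at the end of each year.
Periodic rate r = 0.085 per year.
FV = PMT × [((1+r)^n − 1)/r] = 112,300 × [(1+r)^10 − 1] / r = £1,665,981.65

£1,665,981.65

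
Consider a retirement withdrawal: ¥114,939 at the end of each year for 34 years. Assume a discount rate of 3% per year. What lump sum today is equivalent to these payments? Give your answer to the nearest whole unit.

¥2,428,872

This is an ordinary annuity: 34 payments of ¥114,939 at the end of each year.
Periodic rate r = 0.03 per year.
PV = PMT × [(1 − (1+r)^−n)/r] = 114,939 × [1 − (1+r)^−34] / r = ¥2,428,872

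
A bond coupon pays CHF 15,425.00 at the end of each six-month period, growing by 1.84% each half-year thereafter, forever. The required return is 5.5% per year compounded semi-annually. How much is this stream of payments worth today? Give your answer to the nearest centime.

CHF 1,695,054.95

Periodic rate r = 0.055/2 per half-year.
Growing perpetuity (Gordon): PV = PMT₁ / (r − g) = 15,425 / (r − 0.0184) = CHF 1,695,054.95.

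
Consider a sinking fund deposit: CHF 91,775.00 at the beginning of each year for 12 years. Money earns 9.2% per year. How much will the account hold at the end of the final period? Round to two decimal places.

CHF 2,042,736.36

This is an annuity due: 12 deposits of CHF 91,775.00 at the beginning of each year.
Periodic rate r = 0.092 per year.
FV = PMT × [((1+r)^n − 1)/r] × (1+r) = 91,775 × [(1+r)^12 − 1] / r × (1+r) = CHF 2,042,736.36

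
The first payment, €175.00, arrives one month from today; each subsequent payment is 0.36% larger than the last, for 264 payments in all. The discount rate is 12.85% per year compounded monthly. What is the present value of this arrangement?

Periodic rate r = 0.1285/12 per month; n is counted in months.
Growing ordinary annuity: PV = PMT₁ × [1 − ((1+g)/(1+r))^n] / (r − g) = 175 × [1 − ((1+0.0036)/(1+r))^264] / (r − 0.0036) = €20,799.03.

€20,799.03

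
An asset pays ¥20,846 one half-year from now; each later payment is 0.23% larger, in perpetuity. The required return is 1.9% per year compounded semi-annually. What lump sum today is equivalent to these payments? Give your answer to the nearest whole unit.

¥2,895,278

Periodic rate r = 0.019/2 per half-year.
Growing perpetuity (Gordon): PV = PMT₁ / (r − g) = 20,846 / (r − 0.0023) = ¥2,895,278.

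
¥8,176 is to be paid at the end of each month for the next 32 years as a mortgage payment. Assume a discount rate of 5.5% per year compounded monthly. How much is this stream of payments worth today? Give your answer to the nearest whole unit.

This is an ordinary annuity: 384 payments of ¥8,176 at the end of each month.
Periodic rate r = 0.055/12 per month; n is counted in months.
PV = PMT × [(1 − (1+r)^−n)/r] = 8,176 × [1 − (1+r)^−384] / r = ¥1,475,715

¥1,475,715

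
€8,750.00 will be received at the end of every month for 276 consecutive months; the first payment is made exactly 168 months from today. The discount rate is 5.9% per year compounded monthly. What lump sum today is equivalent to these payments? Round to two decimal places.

€581,907.05

Ordinary annuity of 276 payments, first payment at period 168.
Periodic rate r = 0.059/12 per month; n is counted in months.
The ordinary-annuity PV formula values the stream one period before the first payment (period 167); discount that back 167 periods:
PV₀ = 8,750 × [1 − (1+r)^−276] / r × (1+r)^−167 = €581,907.05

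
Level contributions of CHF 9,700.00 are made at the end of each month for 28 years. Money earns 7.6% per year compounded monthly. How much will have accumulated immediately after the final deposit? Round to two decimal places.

CHF 11,244,682.13

This is an ordinary annuity: 336 deposits of CHF 9,700.00 at the end of each month.
Periodic rate r = 0.076/12 per month; n is counted in months.
FV = PMT × [((1+r)^n − 1)/r] = 9,700 × [(1+r)^336 − 1] / r = CHF 11,244,682.13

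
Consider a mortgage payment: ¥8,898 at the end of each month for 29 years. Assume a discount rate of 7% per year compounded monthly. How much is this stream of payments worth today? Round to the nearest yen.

This is an ordinary annuity: 348 payments of ¥8,898 at the end of each month.
Periodic rate r = 0.07/12 per month; n is counted in months.
PV = PMT × [(1 − (1+r)^−n)/r] = 8,898 × [1 − (1+r)^−348] / r = ¥1,323,851

¥1,323,851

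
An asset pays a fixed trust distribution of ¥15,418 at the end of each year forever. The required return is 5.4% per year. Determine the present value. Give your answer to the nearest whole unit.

Periodic rate r = 0.054 per year.
Level perpetuity: PV = PMT / r = 15,418 / (0.054) = ¥285,519.

¥285,519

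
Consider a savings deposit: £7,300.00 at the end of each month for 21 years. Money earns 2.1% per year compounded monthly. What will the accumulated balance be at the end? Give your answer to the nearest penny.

This is an ordinary annuity: 252 deposits of £7,300.00 at the end of each month.
Periodic rate r = 0.021/12 per month; n is counted in months.
FV = PMT × [((1+r)^n − 1)/r] = 7,300 × [(1+r)^252 − 1] / r = £2,309,560.51

£2,309,560.51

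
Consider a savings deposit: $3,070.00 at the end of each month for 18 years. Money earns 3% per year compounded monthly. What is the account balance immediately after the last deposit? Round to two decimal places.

This is an ordinary annuity: 216 deposits of $3,070.00 at the end of each month.
Periodic rate r = 0.03/12 per month; n is counted in months.
FV = PMT × [((1+r)^n − 1)/r] = 3,070 × [(1+r)^216 − 1] / r = $877,836.87

$877,836.87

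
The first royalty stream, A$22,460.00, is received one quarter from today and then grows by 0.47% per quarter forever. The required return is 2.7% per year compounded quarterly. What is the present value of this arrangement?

Periodic rate r = 0.027/4 per quarter.
Growing perpetuity (Gordon): PV = PMT₁ / (r − g) = 22,460 / (r − 0.0047) = A$10,956,097.56.

A$10,956,097.56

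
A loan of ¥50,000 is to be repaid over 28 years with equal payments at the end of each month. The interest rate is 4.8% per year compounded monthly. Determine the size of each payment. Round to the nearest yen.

Level ordinary annuity; solve PV = PMT × [(1 − (1+r)^−n)/r] for PMT.
Periodic rate r = 0.048/12 per month; n is counted in months.
With n = 336: PMT = 50,000 / ([(1 − (1+r)^−n)/r]) = ¥271

¥271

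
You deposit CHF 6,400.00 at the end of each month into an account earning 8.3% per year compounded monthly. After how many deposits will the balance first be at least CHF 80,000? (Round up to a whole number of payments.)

Periodic rate r = 0.083/12 per month; n is counted in months.
Ordinary annuity FV: 80,000 = 6,400 × [((1+r)^n − 1)/r].
(1+r)^n = 1 + 80,000 × r / 6,400, so n = ln(1 + 80,000·r/6,400) / ln(1+r) = 12.03.
Round up to a whole number of payments: n = 13.

13 payments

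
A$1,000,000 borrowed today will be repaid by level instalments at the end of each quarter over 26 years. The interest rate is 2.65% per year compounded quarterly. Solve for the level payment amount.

Level ordinary annuity; solve PV = PMT × [(1 − (1+r)^−n)/r] for PMT.
Periodic rate r = 0.0265/4 per quarter; n is counted in quarters.
With n = 104: PMT = 1,000,000 / ([(1 − (1+r)^−n)/r]) = A$13,335.88

A$13,335.88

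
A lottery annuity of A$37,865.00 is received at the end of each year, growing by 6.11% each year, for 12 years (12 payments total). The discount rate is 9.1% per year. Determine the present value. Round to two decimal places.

A$359,099.18

Periodic rate r = 0.091 per year.
Growing ordinary annuity: PV = PMT₁ × [1 − ((1+g)/(1+r))^n] / (r − g) = 37,865 × [1 − ((1+0.0611)/(1+r))^12] / (r − 0.0611) = A$359,099.18.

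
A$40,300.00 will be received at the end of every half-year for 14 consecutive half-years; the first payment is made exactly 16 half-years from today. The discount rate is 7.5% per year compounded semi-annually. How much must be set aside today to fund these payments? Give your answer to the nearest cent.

Ordinary annuity of 14 payments, first payment at period 16.
Periodic rate r = 0.075/2 per half-year; n is counted in half-years.
The ordinary-annuity PV formula values the stream one period before the first payment (period 15); discount that back 15 periods:
PV₀ = 40,300 × [1 − (1+r)^−14] / r × (1+r)^−15 = A$249,156.59

A$249,156.59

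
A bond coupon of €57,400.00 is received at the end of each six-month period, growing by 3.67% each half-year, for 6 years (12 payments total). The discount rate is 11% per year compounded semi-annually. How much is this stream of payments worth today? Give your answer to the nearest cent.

€594,068.07

Periodic rate r = 0.11/2 per half-year; n is counted in half-years.
Growing ordinary annuity: PV = PMT₁ × [1 − ((1+g)/(1+r))^n] / (r − g) = 57,400 × [1 − ((1+0.0367)/(1+r))^12] / (r − 0.0367) = €594,068.07.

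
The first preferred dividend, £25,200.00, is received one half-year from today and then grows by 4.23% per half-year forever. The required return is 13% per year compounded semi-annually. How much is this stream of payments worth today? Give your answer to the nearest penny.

£1,110,132.16

Periodic rate r = 0.13/2 per half-year.
Growing perpetuity (Gordon): PV = PMT₁ / (r − g) = 25,200 / (r − 0.0423) = £1,110,132.16.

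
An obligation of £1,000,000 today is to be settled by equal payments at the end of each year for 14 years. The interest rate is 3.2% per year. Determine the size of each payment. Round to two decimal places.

Level ordinary annuity; solve PV = PMT × [(1 − (1+r)^−n)/r] for PMT.
Periodic rate r = 0.032 per year.
With n = 14: PMT = 1,000,000 / ([(1 − (1+r)^−n)/r]) = £89,737.59

£89,737.59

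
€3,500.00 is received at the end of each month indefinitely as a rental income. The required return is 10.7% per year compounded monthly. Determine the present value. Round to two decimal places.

Periodic rate r = 0.107/12 per month.
Level perpetuity: PV = PMT / r = 3,500 / (0.107/12) = €392,523.36.

€392,523.36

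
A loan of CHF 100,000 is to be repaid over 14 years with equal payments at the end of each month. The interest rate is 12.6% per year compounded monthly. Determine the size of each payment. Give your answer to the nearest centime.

CHF 1,269.56

Level ordinary annuity; solve PV = PMT × [(1 − (1+r)^−n)/r] for PMT.
Periodic rate r = 0.126/12 per month; n is counted in months.
With n = 168: PMT = 100,000 / ([(1 − (1+r)^−n)/r]) = CHF 1,269.56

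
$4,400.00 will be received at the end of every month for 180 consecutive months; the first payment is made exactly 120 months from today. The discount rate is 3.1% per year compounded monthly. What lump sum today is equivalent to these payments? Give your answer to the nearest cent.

Ordinary annuity of 180 payments, first payment at period 120.
Periodic rate r = 0.031/12 per month; n is counted in months.
The ordinary-annuity PV formula values the stream one period before the first payment (period 119); discount that back 119 periods:
PV₀ = 4,400 × [1 − (1+r)^−180] / r × (1+r)^−119 = $465,457.46

$465,457.46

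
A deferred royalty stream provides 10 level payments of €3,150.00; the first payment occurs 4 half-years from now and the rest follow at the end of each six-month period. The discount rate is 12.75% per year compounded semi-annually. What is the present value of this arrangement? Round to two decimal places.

€18,923.19

Ordinary annuity of 10 payments, first payment at period 4.
Periodic rate r = 0.1275/2 per half-year; n is counted in half-years.
The ordinary-annuity PV formula values the stream one period before the first payment (period 3); discount that back 3 periods:
PV₀ = 3,150 × [1 − (1+r)^−10] / r × (1+r)^−3 = €18,923.19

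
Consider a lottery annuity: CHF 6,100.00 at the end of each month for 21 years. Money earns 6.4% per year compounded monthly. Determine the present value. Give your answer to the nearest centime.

This is an ordinary annuity: 252 payments of CHF 6,100.00 at the end of each month.
Periodic rate r = 0.064/12 per month; n is counted in months.
PV = PMT × [(1 − (1+r)^−n)/r] = 6,100 × [1 − (1+r)^−252] / r = CHF 844,392.38

CHF 844,392.38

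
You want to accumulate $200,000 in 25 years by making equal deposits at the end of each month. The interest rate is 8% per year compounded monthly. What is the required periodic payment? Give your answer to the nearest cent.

$210.30

Level ordinary annuity; solve FV = PMT × [((1+r)^n − 1)/r] for PMT.
Periodic rate r = 0.08/12 per month; n is counted in months.
With n = 300: PMT = 200,000 / ([((1+r)^n − 1)/r]) = $210.30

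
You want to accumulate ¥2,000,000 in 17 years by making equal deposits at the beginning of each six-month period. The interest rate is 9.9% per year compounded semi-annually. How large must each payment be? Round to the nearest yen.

¥22,627

Level annuity due; solve FV = PMT × [((1+r)^n − 1)/r] × (1+r) for PMT.
Periodic rate r = 0.099/2 per half-year; n is counted in half-years.
With n = 34: PMT = 2,000,000 / ([((1+r)^n − 1)/r] × (1+r)) = ¥22,627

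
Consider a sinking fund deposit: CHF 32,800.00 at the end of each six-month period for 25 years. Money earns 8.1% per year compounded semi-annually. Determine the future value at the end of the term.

This is an ordinary annuity: 50 deposits of CHF 32,800.00 at the end of each six-month period.
Periodic rate r = 0.081/2 per half-year; n is counted in half-years.
FV = PMT × [((1+r)^n − 1)/r] = 32,800 × [(1+r)^50 − 1] / r = CHF 5,085,656.09

CHF 5,085,656.09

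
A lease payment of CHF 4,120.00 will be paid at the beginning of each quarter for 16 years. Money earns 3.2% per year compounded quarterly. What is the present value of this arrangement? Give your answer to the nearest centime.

CHF 207,379.16

This is an annuity due: 64 payments of CHF 4,120.00 at the beginning of each quarter.
Periodic rate r = 0.032/4 per quarter; n is counted in quarters.
PV = PMT × [(1 − (1+r)^−n)/r] × (1+r) = 4,120 × [1 − (1+r)^−64] / r × (1+r) = CHF 207,379.16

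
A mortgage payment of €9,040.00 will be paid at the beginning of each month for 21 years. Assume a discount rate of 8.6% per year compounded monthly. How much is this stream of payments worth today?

This is an annuity due: 252 payments of €9,040.00 at the beginning of each month.
Periodic rate r = 0.086/12 per month; n is counted in months.
PV = PMT × [(1 − (1+r)^−n)/r] × (1+r) = 9,040 × [1 − (1+r)^−252] / r × (1+r) = €1,060,341.22

€1,060,341.22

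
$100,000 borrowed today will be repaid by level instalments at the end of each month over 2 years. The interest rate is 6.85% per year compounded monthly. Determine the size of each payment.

$4,470.46

Level ordinary annuity; solve PV = PMT × [(1 − (1+r)^−n)/r] for PMT.
Periodic rate r = 0.0685/12 per month; n is counted in months.
With n = 24: PMT = 100,000 / ([(1 − (1+r)^−n)/r]) = $4,470.46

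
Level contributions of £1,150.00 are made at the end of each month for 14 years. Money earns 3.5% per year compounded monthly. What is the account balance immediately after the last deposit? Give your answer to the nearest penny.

This is an ordinary annuity: 168 deposits of £1,150.00 at the end of each month.
Periodic rate r = 0.035/12 per month; n is counted in months.
FV = PMT × [((1+r)^n − 1)/r] = 1,150 × [(1+r)^168 − 1] / r = £248,854.40

£248,854.40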